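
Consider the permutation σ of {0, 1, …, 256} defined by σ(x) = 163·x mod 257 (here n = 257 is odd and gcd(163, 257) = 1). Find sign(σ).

Orbit of 229 under x↦163x: [229, 62, 83, 165, 167, 236, 175]… (length divides ord_257(163)).
Cycle lengths of π_163 on ℤ/257ℤ: [256, 1]; 2 cycles in total.
2 cycles on 257: each ℓ→(−1)^(ℓ−1), product (−1)^255 = -1.
Zolotarev: (163|257) = -1, matching the cycle-count sign.

-1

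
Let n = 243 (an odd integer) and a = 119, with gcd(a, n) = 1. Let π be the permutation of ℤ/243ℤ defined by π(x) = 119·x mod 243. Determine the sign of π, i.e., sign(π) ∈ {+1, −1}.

-1

Start at x=34: 34 → 158 → 91 → 137 → 22 → 188 → 16 → … (one orbit).
Decompose π into cycles: lengths [162, 54, 18, 6, 2, 1] (6 cycles, including the fixed point 0).
243 − 6 = 237 transpositions; sign(π) = (−1)^237 = -1.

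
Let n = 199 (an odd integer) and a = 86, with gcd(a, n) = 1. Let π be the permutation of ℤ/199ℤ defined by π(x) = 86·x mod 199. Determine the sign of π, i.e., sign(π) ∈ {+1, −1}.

Trace 91: π^k(91) = [91, 65, 18, 155, 196, 140, 100] for k=0..6.
Decompose π into cycles: lengths [99, 99, 1] (3 cycles, including the fixed point 0).
199 − 3 = 196 transpositions; sign(π) = (−1)^196 = +1.

+1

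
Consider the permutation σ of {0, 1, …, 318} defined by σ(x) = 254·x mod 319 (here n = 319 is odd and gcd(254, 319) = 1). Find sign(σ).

+1

Start at x=34: 34 → 23 → 100 → 199 → 144 → 210 → 67 → … (one orbit).
Cycle lengths of π_254 on ℤ/319ℤ: [14, 14, 14, 14, 14, 14, 14, 14, 14, 14, 14, 14, 14, 14, 14, 14, 14, 14, 14, 14, 14, 14, 1, 1, 1, 1, 1, 1, 1, 1, 1, 1, 1]; 33 cycles in total.
33 cycles on 319: each ℓ→(−1)^(ℓ−1), product (−1)^286 = +1.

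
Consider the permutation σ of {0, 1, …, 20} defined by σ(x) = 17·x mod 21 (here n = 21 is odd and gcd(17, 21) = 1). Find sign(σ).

+1

Orbit of 1 under x↦17x: [1, 17, 16, 20, 4, 5]… (length divides ord_21(17)).
5 cycles of lengths [6, 6, 6, 2, 1].
With 5 cycles on 21 points, sign = (−1)^{21−5} = +1.
Zolotarev: (17|21) = +1, matching the cycle-count sign.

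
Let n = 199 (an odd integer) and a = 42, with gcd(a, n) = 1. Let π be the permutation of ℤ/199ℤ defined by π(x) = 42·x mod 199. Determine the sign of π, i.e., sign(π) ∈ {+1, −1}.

-1

Trace 96: π^k(96) = [96, 52, 194, 188, 135, 98, 136] for k=0..6.
Decompose π into cycles: lengths [66, 66, 66, 1] (4 cycles, including the fixed point 0).
Σ(ℓ_i−1) = 199−4 = 195; sign = (−1)^195 = -1.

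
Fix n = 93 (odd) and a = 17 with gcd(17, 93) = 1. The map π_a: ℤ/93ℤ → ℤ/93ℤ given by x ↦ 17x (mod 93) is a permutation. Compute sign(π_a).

+1

Trace 16: π^k(16) = [16, 86, 67, 23, 19, 44, 4] for k=0..6.
π_17 has 5 disjoint cycles with lengths [30, 30, 30, 2, 1] on {0,…,92}.
n − c = 93 − 5 = 88; sign = (−1)^88 = +1.
Zolotarev: (17|93) = +1, matching the cycle-count sign.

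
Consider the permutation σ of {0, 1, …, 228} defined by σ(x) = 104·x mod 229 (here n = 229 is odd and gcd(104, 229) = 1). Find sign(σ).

+1

Orbit of 1 under x↦104x: [1, 104, 53, 16, 61, 161, 27]… (length divides ord_229(104)).
Cycle lengths of π_104 on ℤ/229ℤ: [19, 19, 19, 19, 19, 19, 19, 19, 19, 19, 19, 19, 1]; 13 cycles in total.
With 13 cycles on 229 points, sign = (−1)^{229−13} = +1.
Zolotarev: (104|229) = +1, matching the cycle-count sign.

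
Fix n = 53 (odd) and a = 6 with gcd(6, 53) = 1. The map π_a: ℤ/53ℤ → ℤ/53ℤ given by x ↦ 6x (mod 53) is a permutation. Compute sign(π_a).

Trace 6: π^k(6) = [6, 36, 4, 24, 38, 16, 43] for k=0..6.
The orbit structure of x ↦ 6x mod 53: 3 orbits of sizes [26, 26, 1].
sign(π) = (−1)^{n − #cycles} = (−1)^{53−3} = (−1)^50 = +1.
The Jacobi symbol (6|53) = +1 (Zolotarev) agrees.

+1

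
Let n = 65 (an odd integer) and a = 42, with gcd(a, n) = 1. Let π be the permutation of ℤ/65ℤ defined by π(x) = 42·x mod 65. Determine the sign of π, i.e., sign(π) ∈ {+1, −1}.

Trace 42: π^k(42) = [42, 9, 53, 16, 22, 14, 3] for k=0..6.
π_42 has 10 disjoint cycles with lengths [12, 12, 12, 12, 4, 3, 3, 3, 3, 1] on {0,…,64}.
10 cycles on 65: each ℓ→(−1)^(ℓ−1), product (−1)^55 = -1.

-1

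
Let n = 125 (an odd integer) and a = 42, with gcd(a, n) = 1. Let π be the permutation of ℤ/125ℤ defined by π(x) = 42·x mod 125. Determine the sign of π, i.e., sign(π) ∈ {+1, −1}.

Trace 118: π^k(118) = [118, 81, 27, 9, 3, 1, 42] for k=0..6.
The orbit structure of x ↦ 42x mod 125: 4 orbits of sizes [100, 20, 4, 1].
sign(π) = (−1)^{n − #cycles} = (−1)^{125−4} = (−1)^121 = -1.

-1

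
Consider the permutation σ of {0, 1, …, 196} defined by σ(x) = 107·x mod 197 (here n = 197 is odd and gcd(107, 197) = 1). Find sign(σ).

Start at x=53: 53 → 155 → 37 → 19 → 63 → 43 → 70 → … (one orbit).
Cycle lengths of π_107 on ℤ/197ℤ: [98, 98, 1]; 3 cycles in total.
Σ(ℓ_i−1) = 197−3 = 194; sign = (−1)^194 = +1.

+1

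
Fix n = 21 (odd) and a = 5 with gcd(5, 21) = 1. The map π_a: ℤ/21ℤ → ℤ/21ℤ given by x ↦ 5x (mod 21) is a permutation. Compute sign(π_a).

Trace 1: π^k(1) = [1, 5, 4, 20, 16, 17] for k=0..5.
Decompose π into cycles: lengths [6, 6, 6, 2, 1] (5 cycles, including the fixed point 0).
21 − 5 = 16 transpositions; sign(π) = (−1)^16 = +1.

+1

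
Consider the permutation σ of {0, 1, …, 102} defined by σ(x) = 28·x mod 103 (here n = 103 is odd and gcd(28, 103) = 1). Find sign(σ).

Orbit of 13 under x↦28x: [13, 55, 98, 66, 97, 38, 34]… (length divides ord_103(28)).
Cycle lengths of π_28 on ℤ/103ℤ: [51, 51, 1]; 3 cycles in total.
With 3 cycles on 103 points, sign = (−1)^{103−3} = +1.

+1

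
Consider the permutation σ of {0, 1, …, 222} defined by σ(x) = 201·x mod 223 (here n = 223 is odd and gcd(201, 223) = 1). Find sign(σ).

+1

Orbit of 138 under x↦201x: [138, 86, 115, 146, 133, 196, 148]… (length divides ord_223(201)).
π_201 has 3 disjoint cycles with lengths [111, 111, 1] on {0,…,222}.
With 3 cycles on 223 points, sign = (−1)^{223−3} = +1.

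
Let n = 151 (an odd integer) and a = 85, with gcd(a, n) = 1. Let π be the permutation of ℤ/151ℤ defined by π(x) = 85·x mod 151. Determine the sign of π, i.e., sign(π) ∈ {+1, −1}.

Trace 38: π^k(38) = [38, 59, 32, 2, 19, 105, 16] for k=0..6.
11 cycles of lengths [15, 15, 15, 15, 15, 15, 15, 15, 15, 15, 1].
151 − 11 = 140 transpositions; sign(π) = (−1)^140 = +1.

+1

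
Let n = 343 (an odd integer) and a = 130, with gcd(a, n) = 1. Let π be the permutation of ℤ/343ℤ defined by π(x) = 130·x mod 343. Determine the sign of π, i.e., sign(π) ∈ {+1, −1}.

Orbit of 60 under x↦130x: [60, 254, 92, 298, 324, 274, 291]… (length divides ord_343(130)).
The orbit structure of x ↦ 130x mod 343: 7 orbits of sizes [147, 147, 21, 21, 3, 3, 1].
With 7 cycles on 343 points, sign = (−1)^{343−7} = +1.
(130|343)_J = +1 (Zolotarev's lemma cross-check).

+1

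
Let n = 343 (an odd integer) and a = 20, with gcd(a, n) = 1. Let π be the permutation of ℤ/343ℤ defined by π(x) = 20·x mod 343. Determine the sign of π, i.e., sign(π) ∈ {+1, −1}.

Start at x=43: 43 → 174 → 50 → 314 → 106 → 62 → 211 → … (one orbit).
Cycle lengths of π_20 on ℤ/343ℤ: [98, 98, 98, 14, 14, 14, 2, 2, 2, 1]; 10 cycles in total.
10 cycles on 343: each ℓ→(−1)^(ℓ−1), product (−1)^333 = -1.
The Jacobi symbol (20|343) = -1 (Zolotarev) agrees.

-1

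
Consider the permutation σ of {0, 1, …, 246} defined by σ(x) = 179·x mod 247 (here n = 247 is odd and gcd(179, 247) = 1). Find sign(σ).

-1

Orbit of 69 under x↦179x: [69, 1, 179, 178, 246, 68]… (length divides ord_247(179)).
π_179 has 42 disjoint cycles with lengths [6, 6, 6, 6, 6, 6, 6, 6, 6, 6, 6, 6, 6, 6, 6, 6, 6, 6, 6, 6, 6, 6, 6, 6, 6, 6, 6, 6, 6, 6, 6, 6, 6, 6, 6, 6, 6, 6, 6, 6, 6, 1] on {0,…,246}.
With 42 cycles on 247 points, sign = (−1)^{247−42} = -1.
Check: (179/247) = -1 by Zolotarev.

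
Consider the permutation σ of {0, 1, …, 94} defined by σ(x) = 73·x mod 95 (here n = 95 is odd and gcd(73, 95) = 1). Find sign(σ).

Trace 68: π^k(68) = [68, 24, 42, 26, 93, 44, 77] for k=0..6.
π_73 has 6 disjoint cycles with lengths [36, 36, 9, 9, 4, 1] on {0,…,94}.
95 − 6 = 89 transpositions; sign(π) = (−1)^89 = -1.

-1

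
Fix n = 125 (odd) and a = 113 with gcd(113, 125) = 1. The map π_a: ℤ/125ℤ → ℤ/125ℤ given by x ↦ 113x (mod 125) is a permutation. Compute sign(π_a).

-1

Trace 11: π^k(11) = [11, 118, 84, 117, 96, 98, 74] for k=0..6.
The orbit structure of x ↦ 113x mod 125: 4 orbits of sizes [100, 20, 4, 1].
With 4 cycles on 125 points, sign = (−1)^{125−4} = -1.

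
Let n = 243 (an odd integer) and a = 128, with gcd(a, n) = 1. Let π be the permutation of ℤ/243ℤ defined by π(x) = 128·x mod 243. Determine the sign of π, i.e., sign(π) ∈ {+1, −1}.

Trace 140: π^k(140) = [140, 181, 83, 175, 44, 43, 158] for k=0..6.
π_128 has 6 disjoint cycles with lengths [162, 54, 18, 6, 2, 1] on {0,…,242}.
n − c = 243 − 6 = 237; sign = (−1)^237 = -1.
Check: (128/243) = -1 by Zolotarev.

-1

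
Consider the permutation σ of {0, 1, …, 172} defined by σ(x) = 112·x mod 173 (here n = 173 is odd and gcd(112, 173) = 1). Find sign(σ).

Trace 22: π^k(22) = [22, 42, 33, 63, 136, 8, 31] for k=0..6.
The orbit structure of x ↦ 112x mod 173: 2 orbits of sizes [172, 1].
sign(π) = (−1)^{n − #cycles} = (−1)^{173−2} = (−1)^171 = -1.

-1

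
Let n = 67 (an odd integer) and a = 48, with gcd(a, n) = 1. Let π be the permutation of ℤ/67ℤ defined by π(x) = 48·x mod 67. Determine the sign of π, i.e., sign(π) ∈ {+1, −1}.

-1

Trace 14: π^k(14) = [14, 2, 29, 52, 17, 12, 40] for k=0..6.
Cycle lengths of π_48 on ℤ/67ℤ: [66, 1]; 2 cycles in total.
67 − 2 = 65 transpositions; sign(π) = (−1)^65 = -1.
The Jacobi symbol (48|67) = -1 (Zolotarev) agrees.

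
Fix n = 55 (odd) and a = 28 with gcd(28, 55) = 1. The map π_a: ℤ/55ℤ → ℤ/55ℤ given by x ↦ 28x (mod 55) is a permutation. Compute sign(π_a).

Trace 14: π^k(14) = [14, 7, 31, 43, 49, 52, 26] for k=0..6.
5 cycles of lengths [20, 20, 10, 4, 1].
With 5 cycles on 55 points, sign = (−1)^{55−5} = +1.
The Jacobi symbol (28|55) = +1 (Zolotarev) agrees.

+1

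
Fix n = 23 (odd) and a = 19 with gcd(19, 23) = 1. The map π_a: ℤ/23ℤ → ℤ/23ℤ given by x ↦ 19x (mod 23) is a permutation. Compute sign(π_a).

-1

Trace 18: π^k(18) = [18, 20, 12, 21, 8, 14, 13] for k=0..6.
Decompose π into cycles: lengths [22, 1] (2 cycles, including the fixed point 0).
sign(π) = (−1)^{n − #cycles} = (−1)^{23−2} = (−1)^21 = -1.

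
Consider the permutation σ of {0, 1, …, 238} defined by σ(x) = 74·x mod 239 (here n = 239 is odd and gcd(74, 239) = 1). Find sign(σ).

-1

Trace 25: π^k(25) = [25, 177, 192, 107, 31, 143, 66] for k=0..6.
Cycle lengths of π_74 on ℤ/239ℤ: [238, 1]; 2 cycles in total.
239 − 2 = 237 transpositions; sign(π) = (−1)^237 = -1.
Check: (74/239) = -1 by Zolotarev.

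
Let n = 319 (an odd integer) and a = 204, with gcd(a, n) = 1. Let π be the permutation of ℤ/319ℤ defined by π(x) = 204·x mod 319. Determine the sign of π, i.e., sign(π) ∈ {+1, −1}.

Start at x=262: 262 → 175 → 291 → 30 → 59 → 233 → 1 → … (one orbit).
Cycle lengths of π_204 on ℤ/319ℤ: [10, 10, 10, 10, 10, 10, 10, 10, 10, 10, 10, 10, 10, 10, 10, 10, 10, 10, 10, 10, 10, 10, 10, 10, 10, 10, 10, 10, 10, 1, 1, 1, 1, 1, 1, 1, 1, 1, 1, 1, 1, 1, 1, 1, 1, 1, 1, 1, 1, 1, 1, 1, 1, 1, 1, 1, 1, 1]; 58 cycles in total.
n − c = 319 − 58 = 261; sign = (−1)^261 = -1.

-1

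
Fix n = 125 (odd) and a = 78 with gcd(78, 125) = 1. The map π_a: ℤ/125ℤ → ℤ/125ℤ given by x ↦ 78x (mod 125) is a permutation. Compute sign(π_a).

Orbit of 1 under x↦78x: [1, 78, 84, 52, 56, 118, 79]… (length divides ord_125(78)).
The orbit structure of x ↦ 78x mod 125: 4 orbits of sizes [100, 20, 4, 1].
n − c = 125 − 4 = 121; sign = (−1)^121 = -1.

-1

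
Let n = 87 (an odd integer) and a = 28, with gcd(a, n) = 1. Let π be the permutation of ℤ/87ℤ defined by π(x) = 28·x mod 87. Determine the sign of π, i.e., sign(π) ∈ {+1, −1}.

+1

Orbit of 28 under x↦28x: [28, 1]… (length divides ord_87(28)).
Cycle lengths of π_28 on ℤ/87ℤ: [2, 2, 2, 2, 2, 2, 2, 2, 2, 2, 2, 2, 2, 2, 2, 2, 2, 2, 2, 2, 2, 2, 2, 2, 2, 2, 2, 2, 2, 2, 2, 2, 2, 2, 2, 2, 2, 2, 2, 2, 2, 2, 1, 1, 1]; 45 cycles in total.
Σ(ℓ_i−1) = 87−45 = 42; sign = (−1)^42 = +1.
Via Zolotarev, sign(π_{28}) = (28|87) = +1.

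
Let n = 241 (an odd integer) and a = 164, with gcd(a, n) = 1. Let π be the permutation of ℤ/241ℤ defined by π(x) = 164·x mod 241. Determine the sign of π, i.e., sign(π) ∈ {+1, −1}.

+1

Start at x=36: 36 → 120 → 159 → 48 → 160 → 212 → 64 → … (one orbit).
The orbit structure of x ↦ 164x mod 241: 3 orbits of sizes [120, 120, 1].
241 − 3 = 238 transpositions; sign(π) = (−1)^238 = +1.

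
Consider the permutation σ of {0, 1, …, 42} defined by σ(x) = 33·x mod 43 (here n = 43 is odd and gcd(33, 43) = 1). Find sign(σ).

-1

Trace 34: π^k(34) = [34, 4, 3, 13, 42, 10, 29] for k=0..6.
π_33 has 2 disjoint cycles with lengths [42, 1] on {0,…,42}.
43 − 2 = 41 transpositions; sign(π) = (−1)^41 = -1.
(33|43)_J = -1 (Zolotarev's lemma cross-check).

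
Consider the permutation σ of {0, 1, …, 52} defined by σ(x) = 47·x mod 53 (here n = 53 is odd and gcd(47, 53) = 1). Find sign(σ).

+1

Start at x=24: 24 → 15 → 16 → 10 → 46 → 42 → 13 → … (one orbit).
The orbit structure of x ↦ 47x mod 53: 5 orbits of sizes [13, 13, 13, 13, 1].
sign(π) = (−1)^{n − #cycles} = (−1)^{53−5} = (−1)^48 = +1.
Via Zolotarev, sign(π_{47}) = (47|53) = +1.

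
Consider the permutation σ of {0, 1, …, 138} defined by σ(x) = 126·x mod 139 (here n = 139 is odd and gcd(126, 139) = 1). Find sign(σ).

Orbit of 106 under x↦126x: [106, 12, 122, 82, 46, 97, 129]… (length divides ord_139(126)).
Decompose π into cycles: lengths [138, 1] (2 cycles, including the fixed point 0).
2 cycles on 139: each ℓ→(−1)^(ℓ−1), product (−1)^137 = -1.
Via Zolotarev, sign(π_{126}) = (126|139) = -1.

-1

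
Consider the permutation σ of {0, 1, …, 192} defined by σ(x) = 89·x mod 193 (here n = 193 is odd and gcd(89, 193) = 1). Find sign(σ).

-1

Trace 104: π^k(104) = [104, 185, 60, 129, 94, 67, 173] for k=0..6.
π_89 has 4 disjoint cycles with lengths [64, 64, 64, 1] on {0,…,192}.
193 − 4 = 189 transpositions; sign(π) = (−1)^189 = -1.
The Jacobi symbol (89|193) = -1 (Zolotarev) agrees.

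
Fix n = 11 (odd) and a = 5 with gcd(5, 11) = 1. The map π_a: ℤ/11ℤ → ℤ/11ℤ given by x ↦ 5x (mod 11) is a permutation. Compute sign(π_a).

Start at x=4: 4 → 9 → 1 → 5 → 3 → 4 (one orbit).
The orbit structure of x ↦ 5x mod 11: 3 orbits of sizes [5, 5, 1].
n − c = 11 − 3 = 8; sign = (−1)^8 = +1.
The Jacobi symbol (5|11) = +1 (Zolotarev) agrees.

+1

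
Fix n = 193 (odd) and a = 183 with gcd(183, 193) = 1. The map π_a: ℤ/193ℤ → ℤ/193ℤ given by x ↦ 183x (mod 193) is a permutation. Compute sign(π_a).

Start at x=35: 35 → 36 → 26 → 126 → 91 → 55 → 29 → … (one orbit).
Cycle lengths of π_183 on ℤ/193ℤ: [192, 1]; 2 cycles in total.
2 cycles on 193: each ℓ→(−1)^(ℓ−1), product (−1)^191 = -1.
Check: (183/193) = -1 by Zolotarev.

-1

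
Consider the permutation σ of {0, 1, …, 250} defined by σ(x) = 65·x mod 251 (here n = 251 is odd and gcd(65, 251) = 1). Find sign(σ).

+1

Orbit of 198 under x↦65x: [198, 69, 218, 114, 131, 232, 20]… (length divides ord_251(65)).
The orbit structure of x ↦ 65x mod 251: 3 orbits of sizes [125, 125, 1].
251 − 3 = 248 transpositions; sign(π) = (−1)^248 = +1.
Zolotarev: (65|251) = +1, matching the cycle-count sign.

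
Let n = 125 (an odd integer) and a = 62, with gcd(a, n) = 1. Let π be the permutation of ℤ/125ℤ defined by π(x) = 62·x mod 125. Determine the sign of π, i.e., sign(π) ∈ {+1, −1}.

-1

Start at x=61: 61 → 32 → 109 → 8 → 121 → 2 → 124 → … (one orbit).
Cycle type of π: 100 + 20 + 4 + 1; total 4 cycles.
4 cycles on 125: each ℓ→(−1)^(ℓ−1), product (−1)^121 = -1.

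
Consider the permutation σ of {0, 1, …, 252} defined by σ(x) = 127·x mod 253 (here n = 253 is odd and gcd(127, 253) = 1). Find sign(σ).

Orbit of 232 under x↦127x: [232, 116, 58, 29, 141, 197, 225]… (length divides ord_253(127)).
Decompose π into cycles: lengths [110, 110, 11, 11, 10, 1] (6 cycles, including the fixed point 0).
253 − 6 = 247 transpositions; sign(π) = (−1)^247 = -1.

-1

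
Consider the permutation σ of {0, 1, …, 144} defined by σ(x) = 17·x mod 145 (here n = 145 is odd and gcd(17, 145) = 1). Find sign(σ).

+1

Orbit of 17 under x↦17x: [17, 144, 128, 1]… (length divides ord_145(17)).
Cycle lengths of π_17 on ℤ/145ℤ: [4, 4, 4, 4, 4, 4, 4, 4, 4, 4, 4, 4, 4, 4, 4, 4, 4, 4, 4, 4, 4, 4, 4, 4, 4, 4, 4, 4, 4, 4, 4, 4, 4, 4, 4, 4, 1]; 37 cycles in total.
sign(π) = (−1)^{n − #cycles} = (−1)^{145−37} = (−1)^108 = +1.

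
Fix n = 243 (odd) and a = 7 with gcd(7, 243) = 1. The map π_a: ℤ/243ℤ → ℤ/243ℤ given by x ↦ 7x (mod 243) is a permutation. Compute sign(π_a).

+1

Orbit of 1 under x↦7x: [1, 7, 49, 100, 214, 40, 37]… (length divides ord_243(7)).
Decompose π into cycles: lengths [81, 81, 27, 27, 9, 9, 3, 3, 1, 1, 1] (11 cycles, including the fixed point 0).
With 11 cycles on 243 points, sign = (−1)^{243−11} = +1.
Check: (7/243) = +1 by Zolotarev.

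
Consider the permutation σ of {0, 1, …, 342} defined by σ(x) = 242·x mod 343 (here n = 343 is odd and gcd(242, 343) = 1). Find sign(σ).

+1

Start at x=172: 172 → 121 → 127 → 207 → 16 → 99 → 291 → … (one orbit).
π_242 has 7 disjoint cycles with lengths [147, 147, 21, 21, 3, 3, 1] on {0,…,342}.
7 cycles on 343: each ℓ→(−1)^(ℓ−1), product (−1)^336 = +1.
Via Zolotarev, sign(π_{242}) = (242|343) = +1.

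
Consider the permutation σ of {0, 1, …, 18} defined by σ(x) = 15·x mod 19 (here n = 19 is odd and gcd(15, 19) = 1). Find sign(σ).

Orbit of 18 under x↦15x: [18, 4, 3, 7, 10, 17, 8]… (length divides ord_19(15)).
π_15 has 2 disjoint cycles with lengths [18, 1] on {0,…,18}.
n − c = 19 − 2 = 17; sign = (−1)^17 = -1.
Via Zolotarev, sign(π_{15}) = (15|19) = -1.

-1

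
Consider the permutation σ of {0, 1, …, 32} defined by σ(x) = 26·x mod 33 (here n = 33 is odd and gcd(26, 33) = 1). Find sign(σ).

-1

Start at x=20: 20 → 25 → 23 → 4 → 5 → 31 → 14 → … (one orbit).
π_26 has 6 disjoint cycles with lengths [10, 10, 5, 5, 2, 1] on {0,…,32}.
sign(π) = (−1)^{n − #cycles} = (−1)^{33−6} = (−1)^27 = -1.
Check: (26/33) = -1 by Zolotarev.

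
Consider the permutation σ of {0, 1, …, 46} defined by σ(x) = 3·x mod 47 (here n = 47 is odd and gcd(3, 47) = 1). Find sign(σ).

Orbit of 28 under x↦3x: [28, 37, 17, 4, 12, 36, 14]… (length divides ord_47(3)).
3 cycles of lengths [23, 23, 1].
3 cycles on 47: each ℓ→(−1)^(ℓ−1), product (−1)^44 = +1.
Via Zolotarev, sign(π_{3}) = (3|47) = +1.

+1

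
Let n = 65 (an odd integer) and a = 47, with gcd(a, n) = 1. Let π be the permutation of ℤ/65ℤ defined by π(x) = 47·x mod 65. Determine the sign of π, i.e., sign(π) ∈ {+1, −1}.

Start at x=18: 18 → 1 → 47 → 64 → 18 (one orbit).
Decompose π into cycles: lengths [4, 4, 4, 4, 4, 4, 4, 4, 4, 4, 4, 4, 4, 4, 4, 4, 1] (17 cycles, including the fixed point 0).
17 cycles on 65: each ℓ→(−1)^(ℓ−1), product (−1)^48 = +1.

+1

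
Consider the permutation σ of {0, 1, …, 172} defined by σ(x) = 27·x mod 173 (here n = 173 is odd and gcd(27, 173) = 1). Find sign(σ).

-1

Trace 57: π^k(57) = [57, 155, 33, 26, 10, 97, 24] for k=0..6.
Cycle type of π: 172 + 1; total 2 cycles.
With 2 cycles on 173 points, sign = (−1)^{173−2} = -1.
(27|173)_J = -1 (Zolotarev's lemma cross-check).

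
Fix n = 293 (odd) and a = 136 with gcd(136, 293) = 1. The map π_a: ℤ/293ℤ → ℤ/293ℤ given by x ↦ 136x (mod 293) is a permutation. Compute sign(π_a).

-1

Trace 231: π^k(231) = [231, 65, 50, 61, 92, 206, 181] for k=0..6.
Cycle type of π: 292 + 1; total 2 cycles.
Σ(ℓ_i−1) = 293−2 = 291; sign = (−1)^291 = -1.
Via Zolotarev, sign(π_{136}) = (136|293) = -1.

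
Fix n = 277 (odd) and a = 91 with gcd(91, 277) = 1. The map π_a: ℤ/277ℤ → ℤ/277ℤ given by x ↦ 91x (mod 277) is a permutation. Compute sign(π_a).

+1

Start at x=100: 100 → 236 → 147 → 81 → 169 → 144 → 85 → … (one orbit).
π_91 has 5 disjoint cycles with lengths [69, 69, 69, 69, 1] on {0,…,276}.
Σ(ℓ_i−1) = 277−5 = 272; sign = (−1)^272 = +1.
Zolotarev: (91|277) = +1, matching the cycle-count sign.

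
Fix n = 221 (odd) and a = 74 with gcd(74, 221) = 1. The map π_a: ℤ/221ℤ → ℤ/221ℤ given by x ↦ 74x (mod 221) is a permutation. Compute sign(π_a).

-1

Orbit of 172 under x↦74x: [172, 131, 191, 211, 144, 48, 16]… (length divides ord_221(74)).
Decompose π into cycles: lengths [48, 48, 48, 48, 16, 3, 3, 3, 3, 1] (10 cycles, including the fixed point 0).
Σ(ℓ_i−1) = 221−10 = 211; sign = (−1)^211 = -1.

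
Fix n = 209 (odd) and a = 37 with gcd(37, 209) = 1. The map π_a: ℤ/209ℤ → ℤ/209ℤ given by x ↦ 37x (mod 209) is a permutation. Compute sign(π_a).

-1

Orbit of 115 under x↦37x: [115, 75, 58, 56, 191, 170, 20]… (length divides ord_209(37)).
Cycle type of π: 10×18 + 5×2 + 2×9 + 1; total 30 cycles.
sign(π) = (−1)^{n − #cycles} = (−1)^{209−30} = (−1)^179 = -1.
Via Zolotarev, sign(π_{37}) = (37|209) = -1.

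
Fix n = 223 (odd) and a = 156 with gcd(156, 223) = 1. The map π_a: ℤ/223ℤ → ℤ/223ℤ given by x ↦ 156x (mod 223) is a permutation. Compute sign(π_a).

Orbit of 211 under x↦156x: [211, 135, 98, 124, 166, 28, 131]… (length divides ord_223(156)).
The orbit structure of x ↦ 156x mod 223: 3 orbits of sizes [111, 111, 1].
Σ(ℓ_i−1) = 223−3 = 220; sign = (−1)^220 = +1.

+1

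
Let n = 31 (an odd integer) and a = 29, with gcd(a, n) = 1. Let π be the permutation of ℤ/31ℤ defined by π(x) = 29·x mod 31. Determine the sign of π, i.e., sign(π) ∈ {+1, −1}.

-1

Trace 15: π^k(15) = [15, 1, 29, 4, 23, 16, 30] for k=0..6.
π_29 has 4 disjoint cycles with lengths [10, 10, 10, 1] on {0,…,30}.
4 cycles on 31: each ℓ→(−1)^(ℓ−1), product (−1)^27 = -1.
(29|31)_J = -1 (Zolotarev's lemma cross-check).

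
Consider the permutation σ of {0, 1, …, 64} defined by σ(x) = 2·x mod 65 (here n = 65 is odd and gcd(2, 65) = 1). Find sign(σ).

Start at x=1: 1 → 2 → 4 → 8 → 16 → 32 → 64 → … (one orbit).
The orbit structure of x ↦ 2x mod 65: 7 orbits of sizes [12, 12, 12, 12, 12, 4, 1].
sign(π) = (−1)^{n − #cycles} = (−1)^{65−7} = (−1)^58 = +1.

+1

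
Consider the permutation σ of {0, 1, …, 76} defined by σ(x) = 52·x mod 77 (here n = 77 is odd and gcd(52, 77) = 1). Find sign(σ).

+1

Trace 68: π^k(68) = [68, 71, 73, 23, 41, 53, 61] for k=0..6.
Decompose π into cycles: lengths [30, 30, 10, 6, 1] (5 cycles, including the fixed point 0).
sign(π) = (−1)^{n − #cycles} = (−1)^{77−5} = (−1)^72 = +1.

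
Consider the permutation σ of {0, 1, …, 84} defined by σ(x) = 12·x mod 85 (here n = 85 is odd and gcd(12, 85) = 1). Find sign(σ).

Start at x=9: 9 → 23 → 21 → 82 → 49 → 78 → 1 → … (one orbit).
Cycle lengths of π_12 on ℤ/85ℤ: [16, 16, 16, 16, 16, 4, 1]; 7 cycles in total.
Σ(ℓ_i−1) = 85−7 = 78; sign = (−1)^78 = +1.
(12|85)_J = +1 (Zolotarev's lemma cross-check).

+1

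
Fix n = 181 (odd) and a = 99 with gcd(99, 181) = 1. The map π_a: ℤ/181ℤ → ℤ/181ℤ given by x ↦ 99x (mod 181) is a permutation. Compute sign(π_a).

+1

Start at x=133: 133 → 135 → 152 → 25 → 122 → 132 → 36 → … (one orbit).
π_99 has 7 disjoint cycles with lengths [30, 30, 30, 30, 30, 30, 1] on {0,…,180}.
181 − 7 = 174 transpositions; sign(π) = (−1)^174 = +1.
Via Zolotarev, sign(π_{99}) = (99|181) = +1.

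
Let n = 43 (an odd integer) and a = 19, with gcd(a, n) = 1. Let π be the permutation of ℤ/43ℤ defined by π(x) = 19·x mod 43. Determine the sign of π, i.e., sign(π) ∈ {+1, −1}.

Start at x=21: 21 → 12 → 13 → 32 → 6 → 28 → 16 → … (one orbit).
π_19 has 2 disjoint cycles with lengths [42, 1] on {0,…,42}.
43 − 2 = 41 transpositions; sign(π) = (−1)^41 = -1.
Check: (19/43) = -1 by Zolotarev.

-1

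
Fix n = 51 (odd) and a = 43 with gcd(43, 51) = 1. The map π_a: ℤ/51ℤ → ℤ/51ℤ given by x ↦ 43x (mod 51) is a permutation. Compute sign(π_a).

+1

Start at x=25: 25 → 4 → 19 → 1 → 43 → 13 → 49 → … (one orbit).
Cycle lengths of π_43 on ℤ/51ℤ: [8, 8, 8, 8, 8, 8, 1, 1, 1]; 9 cycles in total.
51 − 9 = 42 transpositions; sign(π) = (−1)^42 = +1.
Check: (43/51) = +1 by Zolotarev.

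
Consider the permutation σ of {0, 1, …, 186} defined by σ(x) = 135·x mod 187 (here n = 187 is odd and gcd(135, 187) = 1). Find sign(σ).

Start at x=137: 137 → 169 → 1 → 135 → 86 → 16 → 103 → … (one orbit).
27 cycles of lengths [10, 10, 10, 10, 10, 10, 10, 10, 10, 10, 10, 10, 10, 10, 10, 10, 5, 5, 2, 2, 2, 2, 2, 2, 2, 2, 1].
187 − 27 = 160 transpositions; sign(π) = (−1)^160 = +1.
Check: (135/187) = +1 by Zolotarev.

+1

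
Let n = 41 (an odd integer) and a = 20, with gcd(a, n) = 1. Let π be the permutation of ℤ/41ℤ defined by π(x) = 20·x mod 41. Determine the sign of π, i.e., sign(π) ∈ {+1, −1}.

Orbit of 10 under x↦20x: [10, 36, 23, 9, 16, 33, 4]… (length divides ord_41(20)).
π_20 has 3 disjoint cycles with lengths [20, 20, 1] on {0,…,40}.
Σ(ℓ_i−1) = 41−3 = 38; sign = (−1)^38 = +1.
Via Zolotarev, sign(π_{20}) = (20|41) = +1.

+1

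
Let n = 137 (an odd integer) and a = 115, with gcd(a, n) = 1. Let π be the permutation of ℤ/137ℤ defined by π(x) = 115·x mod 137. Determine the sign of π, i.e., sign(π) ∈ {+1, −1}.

Start at x=56: 56 → 1 → 115 → 73 → 38 → 123 → 34 → … (one orbit).
The orbit structure of x ↦ 115x mod 137: 9 orbits of sizes [17, 17, 17, 17, 17, 17, 17, 17, 1].
Σ(ℓ_i−1) = 137−9 = 128; sign = (−1)^128 = +1.
(115|137)_J = +1 (Zolotarev's lemma cross-check).

+1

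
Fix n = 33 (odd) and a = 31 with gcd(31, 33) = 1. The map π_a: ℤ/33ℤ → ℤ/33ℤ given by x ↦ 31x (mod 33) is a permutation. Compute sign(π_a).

+1

Trace 4: π^k(4) = [4, 25, 16, 1, 31] for k=0..4.
9 cycles of lengths [5, 5, 5, 5, 5, 5, 1, 1, 1].
With 9 cycles on 33 points, sign = (−1)^{33−9} = +1.
Check: (31/33) = +1 by Zolotarev.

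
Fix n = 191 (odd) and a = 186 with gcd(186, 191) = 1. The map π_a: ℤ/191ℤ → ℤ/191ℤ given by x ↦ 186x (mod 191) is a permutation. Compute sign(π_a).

-1

Start at x=11: 11 → 136 → 84 → 153 → 190 → 5 → 166 → … (one orbit).
6 cycles of lengths [38, 38, 38, 38, 38, 1].
191 − 6 = 185 transpositions; sign(π) = (−1)^185 = -1.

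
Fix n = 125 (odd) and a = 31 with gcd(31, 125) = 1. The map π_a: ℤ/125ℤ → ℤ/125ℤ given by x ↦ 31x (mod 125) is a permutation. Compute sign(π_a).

+1

Trace 46: π^k(46) = [46, 51, 81, 11, 91, 71, 76] for k=0..6.
13 cycles of lengths [25, 25, 25, 25, 5, 5, 5, 5, 1, 1, 1, 1, 1].
sign(π) = (−1)^{n − #cycles} = (−1)^{125−13} = (−1)^112 = +1.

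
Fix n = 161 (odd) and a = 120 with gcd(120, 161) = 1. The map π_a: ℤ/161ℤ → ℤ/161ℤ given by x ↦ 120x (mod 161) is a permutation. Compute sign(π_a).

-1

Start at x=43: 43 → 8 → 155 → 85 → 57 → 78 → 22 → … (one orbit).
Cycle lengths of π_120 on ℤ/161ℤ: [22, 22, 22, 22, 22, 22, 22, 1, 1, 1, 1, 1, 1, 1]; 14 cycles in total.
With 14 cycles on 161 points, sign = (−1)^{161−14} = -1.
(120|161)_J = -1 (Zolotarev's lemma cross-check).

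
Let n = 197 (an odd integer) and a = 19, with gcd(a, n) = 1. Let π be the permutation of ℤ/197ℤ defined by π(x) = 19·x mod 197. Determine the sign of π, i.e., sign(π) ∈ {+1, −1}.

Trace 83: π^k(83) = [83, 1, 19, 164, 161, 104, 6] for k=0..6.
π_19 has 15 disjoint cycles with lengths [14, 14, 14, 14, 14, 14, 14, 14, 14, 14, 14, 14, 14, 14, 1] on {0,…,196}.
sign(π) = (−1)^{n − #cycles} = (−1)^{197−15} = (−1)^182 = +1.
(19|197)_J = +1 (Zolotarev's lemma cross-check).

+1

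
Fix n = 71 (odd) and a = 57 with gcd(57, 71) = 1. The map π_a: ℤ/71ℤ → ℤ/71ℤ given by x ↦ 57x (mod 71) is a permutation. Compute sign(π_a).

+1

Orbit of 1 under x↦57x: [1, 57, 54, 25, 5]… (length divides ord_71(57)).
Cycle type of π: 5×14 + 1; total 15 cycles.
15 cycles on 71: each ℓ→(−1)^(ℓ−1), product (−1)^56 = +1.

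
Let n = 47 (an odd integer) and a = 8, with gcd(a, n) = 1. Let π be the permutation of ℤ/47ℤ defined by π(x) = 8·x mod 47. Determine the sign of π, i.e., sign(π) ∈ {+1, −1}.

Start at x=1: 1 → 8 → 17 → 42 → 7 → 9 → 25 → … (one orbit).
π_8 has 3 disjoint cycles with lengths [23, 23, 1] on {0,…,46}.
sign(π) = (−1)^{n − #cycles} = (−1)^{47−3} = (−1)^44 = +1.

+1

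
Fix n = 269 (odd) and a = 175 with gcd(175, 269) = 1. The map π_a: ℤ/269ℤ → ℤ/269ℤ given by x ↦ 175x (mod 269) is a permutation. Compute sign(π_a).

-1

Start at x=65: 65 → 77 → 25 → 71 → 51 → 48 → 61 → … (one orbit).
The orbit structure of x ↦ 175x mod 269: 2 orbits of sizes [268, 1].
sign(π) = (−1)^{n − #cycles} = (−1)^{269−2} = (−1)^267 = -1.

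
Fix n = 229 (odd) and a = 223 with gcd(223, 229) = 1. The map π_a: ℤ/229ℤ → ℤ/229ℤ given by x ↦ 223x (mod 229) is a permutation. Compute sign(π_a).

-1

Trace 65: π^k(65) = [65, 68, 50, 158, 197, 192, 222] for k=0..6.
Cycle type of π: 228 + 1; total 2 cycles.
229 − 2 = 227 transpositions; sign(π) = (−1)^227 = -1.
Zolotarev: (223|229) = -1, matching the cycle-count sign.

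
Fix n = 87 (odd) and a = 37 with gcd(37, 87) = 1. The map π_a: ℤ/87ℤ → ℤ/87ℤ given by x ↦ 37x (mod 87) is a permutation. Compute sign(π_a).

Trace 7: π^k(7) = [7, 85, 13, 46, 49, 73, 4] for k=0..6.
Cycle type of π: 28×3 + 1×3; total 6 cycles.
n − c = 87 − 6 = 81; sign = (−1)^81 = -1.
The Jacobi symbol (37|87) = -1 (Zolotarev) agrees.

-1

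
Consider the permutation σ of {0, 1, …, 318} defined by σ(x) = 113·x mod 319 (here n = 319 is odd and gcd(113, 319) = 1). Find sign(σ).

Start at x=130: 130 → 16 → 213 → 144 → 3 → 20 → 27 → … (one orbit).
π_113 has 6 disjoint cycles with lengths [140, 140, 28, 5, 5, 1] on {0,…,318}.
n − c = 319 − 6 = 313; sign = (−1)^313 = -1.

-1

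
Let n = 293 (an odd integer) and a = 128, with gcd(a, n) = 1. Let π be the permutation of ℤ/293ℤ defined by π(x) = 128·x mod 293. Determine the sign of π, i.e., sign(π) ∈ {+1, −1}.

Orbit of 119 under x↦128x: [119, 289, 74, 96, 275, 40, 139]… (length divides ord_293(128)).
The orbit structure of x ↦ 128x mod 293: 2 orbits of sizes [292, 1].
n − c = 293 − 2 = 291; sign = (−1)^291 = -1.
The Jacobi symbol (128|293) = -1 (Zolotarev) agrees.

-1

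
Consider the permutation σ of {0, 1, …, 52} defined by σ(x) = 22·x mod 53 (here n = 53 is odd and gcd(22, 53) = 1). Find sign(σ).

Start at x=52: 52 → 31 → 46 → 5 → 4 → 35 → 28 → … (one orbit).
π_22 has 2 disjoint cycles with lengths [52, 1] on {0,…,52}.
n − c = 53 − 2 = 51; sign = (−1)^51 = -1.

-1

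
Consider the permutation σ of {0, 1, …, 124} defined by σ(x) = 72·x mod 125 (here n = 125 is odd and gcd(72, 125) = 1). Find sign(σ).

-1

Trace 51: π^k(51) = [51, 47, 9, 23, 31, 107, 79] for k=0..6.
π_72 has 4 disjoint cycles with lengths [100, 20, 4, 1] on {0,…,124}.
n − c = 125 − 4 = 121; sign = (−1)^121 = -1.
Check: (72/125) = -1 by Zolotarev.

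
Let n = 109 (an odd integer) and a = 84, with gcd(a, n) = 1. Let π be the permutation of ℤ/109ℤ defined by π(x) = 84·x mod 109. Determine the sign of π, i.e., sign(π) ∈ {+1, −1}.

+1

Start at x=82: 82 → 21 → 20 → 45 → 74 → 3 → 34 → … (one orbit).
Cycle lengths of π_84 on ℤ/109ℤ: [54, 54, 1]; 3 cycles in total.
109 − 3 = 106 transpositions; sign(π) = (−1)^106 = +1.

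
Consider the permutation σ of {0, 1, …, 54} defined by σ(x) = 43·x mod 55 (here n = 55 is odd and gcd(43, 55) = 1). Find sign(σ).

Start at x=1: 1 → 43 → 34 → 32 → 1 (one orbit).
Cycle type of π: 4×11 + 2×5 + 1; total 17 cycles.
17 cycles on 55: each ℓ→(−1)^(ℓ−1), product (−1)^38 = +1.
Check: (43/55) = +1 by Zolotarev.

+1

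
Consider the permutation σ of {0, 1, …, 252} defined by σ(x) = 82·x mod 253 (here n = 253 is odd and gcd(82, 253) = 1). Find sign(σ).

+1

Orbit of 232 under x↦82x: [232, 49, 223, 70, 174, 100, 104]… (length divides ord_253(82)).
Cycle type of π: 55×4 + 11×2 + 5×2 + 1; total 9 cycles.
Σ(ℓ_i−1) = 253−9 = 244; sign = (−1)^244 = +1.
(82|253)_J = +1 (Zolotarev's lemma cross-check).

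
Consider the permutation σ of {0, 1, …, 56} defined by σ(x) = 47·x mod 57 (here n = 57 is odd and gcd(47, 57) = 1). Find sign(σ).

Trace 26: π^k(26) = [26, 25, 35, 49, 23, 55, 20] for k=0..6.
Cycle lengths of π_47 on ℤ/57ℤ: [18, 18, 9, 9, 2, 1]; 6 cycles in total.
n − c = 57 − 6 = 51; sign = (−1)^51 = -1.

-1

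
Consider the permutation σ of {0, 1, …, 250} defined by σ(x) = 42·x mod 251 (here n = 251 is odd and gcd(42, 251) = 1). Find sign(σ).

Trace 138: π^k(138) = [138, 23, 213, 161, 236, 123, 146] for k=0..6.
Cycle lengths of π_42 on ℤ/251ℤ: [250, 1]; 2 cycles in total.
Σ(ℓ_i−1) = 251−2 = 249; sign = (−1)^249 = -1.
Zolotarev: (42|251) = -1, matching the cycle-count sign.

-1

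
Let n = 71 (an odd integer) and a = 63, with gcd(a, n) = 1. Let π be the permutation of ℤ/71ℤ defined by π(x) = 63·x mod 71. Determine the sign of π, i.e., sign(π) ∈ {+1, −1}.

-1

Trace 12: π^k(12) = [12, 46, 58, 33, 20, 53, 2] for k=0..6.
The orbit structure of x ↦ 63x mod 71: 2 orbits of sizes [70, 1].
sign(π) = (−1)^{n − #cycles} = (−1)^{71−2} = (−1)^69 = -1.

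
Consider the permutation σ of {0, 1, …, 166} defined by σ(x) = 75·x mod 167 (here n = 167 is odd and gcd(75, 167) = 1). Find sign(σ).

+1

Orbit of 2 under x↦75x: [2, 150, 61, 66, 107, 9, 7]… (length divides ord_167(75)).
Decompose π into cycles: lengths [83, 83, 1] (3 cycles, including the fixed point 0).
sign(π) = (−1)^{n − #cycles} = (−1)^{167−3} = (−1)^164 = +1.
Via Zolotarev, sign(π_{75}) = (75|167) = +1.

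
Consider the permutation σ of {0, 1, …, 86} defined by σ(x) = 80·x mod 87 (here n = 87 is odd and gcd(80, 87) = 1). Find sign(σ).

-1

Start at x=82: 82 → 35 → 16 → 62 → 1 → 80 → 49 → … (one orbit).
Cycle lengths of π_80 on ℤ/87ℤ: [14, 14, 14, 14, 14, 14, 2, 1]; 8 cycles in total.
With 8 cycles on 87 points, sign = (−1)^{87−8} = -1.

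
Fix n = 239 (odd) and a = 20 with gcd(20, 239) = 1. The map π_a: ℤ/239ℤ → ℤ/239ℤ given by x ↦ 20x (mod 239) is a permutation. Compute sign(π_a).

+1

Trace 127: π^k(127) = [127, 150, 132, 11, 220, 98, 48] for k=0..6.
Cycle lengths of π_20 on ℤ/239ℤ: [119, 119, 1]; 3 cycles in total.
With 3 cycles on 239 points, sign = (−1)^{239−3} = +1.
Zolotarev: (20|239) = +1, matching the cycle-count sign.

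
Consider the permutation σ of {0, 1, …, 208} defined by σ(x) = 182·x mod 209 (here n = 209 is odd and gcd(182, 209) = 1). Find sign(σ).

Orbit of 49 under x↦182x: [49, 140, 191, 68, 45, 39, 201]… (length divides ord_209(182)).
The orbit structure of x ↦ 182x mod 209: 14 orbits of sizes [30, 30, 30, 30, 30, 30, 10, 3, 3, 3, 3, 3, 3, 1].
209 − 14 = 195 transpositions; sign(π) = (−1)^195 = -1.

-1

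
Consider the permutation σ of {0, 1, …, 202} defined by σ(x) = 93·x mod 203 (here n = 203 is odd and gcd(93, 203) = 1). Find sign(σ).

Trace 78: π^k(78) = [78, 149, 53, 57, 23, 109, 190] for k=0..6.
9 cycles of lengths [42, 42, 42, 42, 14, 14, 3, 3, 1].
9 cycles on 203: each ℓ→(−1)^(ℓ−1), product (−1)^194 = +1.
Zolotarev: (93|203) = +1, matching the cycle-count sign.

+1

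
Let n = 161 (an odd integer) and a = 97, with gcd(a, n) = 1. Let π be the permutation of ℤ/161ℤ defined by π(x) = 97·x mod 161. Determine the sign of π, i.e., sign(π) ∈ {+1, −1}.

+1

Trace 83: π^k(83) = [83, 1, 97, 71, 125, 50, 20] for k=0..6.
Cycle lengths of π_97 on ℤ/161ℤ: [22, 22, 22, 22, 22, 22, 22, 2, 2, 2, 1]; 11 cycles in total.
sign(π) = (−1)^{n − #cycles} = (−1)^{161−11} = (−1)^150 = +1.
Via Zolotarev, sign(π_{97}) = (97|161) = +1.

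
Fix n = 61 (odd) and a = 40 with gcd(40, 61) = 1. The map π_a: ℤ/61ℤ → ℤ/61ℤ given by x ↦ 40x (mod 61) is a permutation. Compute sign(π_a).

-1

Trace 60: π^k(60) = [60, 21, 47, 50, 48, 29, 1] for k=0..6.
Decompose π into cycles: lengths [12, 12, 12, 12, 12, 1] (6 cycles, including the fixed point 0).
sign(π) = (−1)^{n − #cycles} = (−1)^{61−6} = (−1)^55 = -1.
Check: (40/61) = -1 by Zolotarev.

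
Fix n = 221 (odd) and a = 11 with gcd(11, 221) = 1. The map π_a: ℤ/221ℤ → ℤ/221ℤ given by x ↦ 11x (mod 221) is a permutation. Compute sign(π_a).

Trace 201: π^k(201) = [201, 1, 11, 121, 5, 55, 163] for k=0..6.
The orbit structure of x ↦ 11x mod 221: 7 orbits of sizes [48, 48, 48, 48, 16, 12, 1].
n − c = 221 − 7 = 214; sign = (−1)^214 = +1.

+1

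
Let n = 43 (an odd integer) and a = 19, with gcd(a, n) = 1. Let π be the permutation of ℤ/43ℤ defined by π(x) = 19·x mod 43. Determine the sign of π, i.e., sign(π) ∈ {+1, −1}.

Start at x=33: 33 → 25 → 2 → 38 → 34 → 1 → 19 → … (one orbit).
Decompose π into cycles: lengths [42, 1] (2 cycles, including the fixed point 0).
With 2 cycles on 43 points, sign = (−1)^{43−2} = -1.

-1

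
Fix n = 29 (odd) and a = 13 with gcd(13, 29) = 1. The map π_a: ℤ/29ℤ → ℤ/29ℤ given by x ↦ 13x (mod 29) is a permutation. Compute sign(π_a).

+1

Start at x=4: 4 → 23 → 9 → 1 → 13 → 24 → 22 → … (one orbit).
Cycle type of π: 14×2 + 1; total 3 cycles.
Σ(ℓ_i−1) = 29−3 = 26; sign = (−1)^26 = +1.
(13|29)_J = +1 (Zolotarev's lemma cross-check).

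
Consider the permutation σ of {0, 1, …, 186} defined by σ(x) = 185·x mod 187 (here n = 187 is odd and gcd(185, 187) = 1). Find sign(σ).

Trace 179: π^k(179) = [179, 16, 155, 64, 59, 69, 49] for k=0..6.
The orbit structure of x ↦ 185x mod 187: 9 orbits of sizes [40, 40, 40, 40, 8, 8, 5, 5, 1].
sign(π) = (−1)^{n − #cycles} = (−1)^{187−9} = (−1)^178 = +1.
(185|187)_J = +1 (Zolotarev's lemma cross-check).

+1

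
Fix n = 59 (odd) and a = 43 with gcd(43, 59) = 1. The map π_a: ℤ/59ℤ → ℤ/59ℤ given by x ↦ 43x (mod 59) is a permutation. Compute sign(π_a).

Orbit of 45 under x↦43x: [45, 47, 15, 55, 5, 38, 41]… (length divides ord_59(43)).
Cycle type of π: 58 + 1; total 2 cycles.
59 − 2 = 57 transpositions; sign(π) = (−1)^57 = -1.
(43|59)_J = -1 (Zolotarev's lemma cross-check).

-1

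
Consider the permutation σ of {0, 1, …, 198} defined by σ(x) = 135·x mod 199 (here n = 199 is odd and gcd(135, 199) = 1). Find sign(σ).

Trace 182: π^k(182) = [182, 93, 18, 42, 98, 96, 25] for k=0..6.
Cycle type of π: 66×3 + 1; total 4 cycles.
n − c = 199 − 4 = 195; sign = (−1)^195 = -1.
(135|199)_J = -1 (Zolotarev's lemma cross-check).

-1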